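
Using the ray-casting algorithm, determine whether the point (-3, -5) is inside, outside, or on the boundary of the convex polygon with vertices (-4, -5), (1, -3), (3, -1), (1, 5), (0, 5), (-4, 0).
The point (-3, -5) lies strictly outside the polygon

Cast a horizontal ray to the right from the query point and count how many polygon edges it crosses (each edge strictly once or zero times, handled with the usual half-open convention). 
Parity of crossings → even ⇒ outside.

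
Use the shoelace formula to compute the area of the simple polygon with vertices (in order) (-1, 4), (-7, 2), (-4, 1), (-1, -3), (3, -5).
Area = 61/2

Shoelace formula: Area = (1/2) |Σ_i (x_i · y_{i+1} − x_{i+1} · y_i)| (indices mod n). Compute each cross term:
  (-1)(2) − (-7)(4) = 26
  (-7)(1) − (-4)(2) = 1
  (-4)(-3) − (-1)(1) = 13
  (-1)(-5) − (3)(-3) = 14
  (3)(4) − (-1)(-5) = 7
Sum = 61, so (signed) Area = 61/2 = 61/2, |Area| = 61/2.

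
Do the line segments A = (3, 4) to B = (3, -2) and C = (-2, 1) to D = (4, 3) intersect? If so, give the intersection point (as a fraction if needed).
Yes; intersection at (3, 8/3) (t = 2/9 on AB, s = 5/6 on CD)

Parametrize AB as A + t(B − A) = (3 + 0 t, 4 + -6 t) and CD as C + s(D − C) = (-2 + 6 s, 1 + 2 s). Solve the linear system for (t, s). Determinant = -36 ≠ 0, so a unique intersection of the containing lines exists. Solution: t = 2/9, s = 5/6 — both in [0, 1], so the segments cross. Intersection point: (3, 8/3).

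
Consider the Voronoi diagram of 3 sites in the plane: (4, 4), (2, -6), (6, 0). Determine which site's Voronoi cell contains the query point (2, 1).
Nearest site = (4, 4)

The Voronoi cell of site s contains exactly those query points closer to s than to any other site. Compute squared distances from q = (2, 1) to each site:
  (4 − 2)² + (4 − 1)² = 13
  (6 − 2)² + (0 − 1)² = 17
  (2 − 2)² + (-6 − 1)² = 49
Minimum is attained by (4, 4), so q lies in its Voronoi cell.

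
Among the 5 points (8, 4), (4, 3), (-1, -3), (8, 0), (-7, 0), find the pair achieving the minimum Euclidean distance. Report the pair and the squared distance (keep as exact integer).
Pair = ((8, 4), (8, 0)); squared distance = 16

Compute all C(5, 2) = 10 pairwise squared distances (x_i − x_j)² + (y_i − y_j)². The minimum is 16, attained by the pair ((8, 4), (8, 0)).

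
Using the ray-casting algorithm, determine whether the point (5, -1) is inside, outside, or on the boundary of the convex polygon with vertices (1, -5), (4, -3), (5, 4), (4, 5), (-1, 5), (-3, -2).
The point (5, -1) lies strictly outside the polygon

Cast a horizontal ray to the right from the query point and count how many polygon edges it crosses (each edge strictly once or zero times, handled with the usual half-open convention). 
Parity of crossings → even ⇒ outside.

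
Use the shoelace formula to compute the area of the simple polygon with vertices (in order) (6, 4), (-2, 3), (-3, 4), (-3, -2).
Area = 45/2

Shoelace formula: Area = (1/2) |Σ_i (x_i · y_{i+1} − x_{i+1} · y_i)| (indices mod n). Compute each cross term:
  (6)(3) − (-2)(4) = 26
  (-2)(4) − (-3)(3) = 1
  (-3)(-2) − (-3)(4) = 18
  (-3)(4) − (6)(-2) = 0
Sum = 45, so (signed) Area = 45/2 = 45/2, |Area| = 45/2.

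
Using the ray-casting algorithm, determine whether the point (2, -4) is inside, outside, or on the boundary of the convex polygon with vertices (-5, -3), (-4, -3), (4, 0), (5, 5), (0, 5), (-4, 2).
The point (2, -4) lies strictly outside the polygon

Cast a horizontal ray to the right from the query point and count how many polygon edges it crosses (each edge strictly once or zero times, handled with the usual half-open convention). 
Parity of crossings → even ⇒ outside.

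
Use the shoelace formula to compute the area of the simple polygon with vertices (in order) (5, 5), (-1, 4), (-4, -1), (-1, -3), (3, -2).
Area = 89/2

Shoelace formula: Area = (1/2) |Σ_i (x_i · y_{i+1} − x_{i+1} · y_i)| (indices mod n). Compute each cross term:
  (5)(4) − (-1)(5) = 25
  (-1)(-1) − (-4)(4) = 17
  (-4)(-3) − (-1)(-1) = 11
  (-1)(-2) − (3)(-3) = 11
  (3)(5) − (5)(-2) = 25
Sum = 89, so (signed) Area = 89/2 = 89/2, |Area| = 89/2.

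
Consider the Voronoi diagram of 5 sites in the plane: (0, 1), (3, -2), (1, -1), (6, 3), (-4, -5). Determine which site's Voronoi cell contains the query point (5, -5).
Nearest site = (3, -2)

The Voronoi cell of site s contains exactly those query points closer to s than to any other site. Compute squared distances from q = (5, -5) to each site:
  (3 − 5)² + (-2 − -5)² = 13
  (1 − 5)² + (-1 − -5)² = 32
  (0 − 5)² + (1 − -5)² = 61
  (6 − 5)² + (3 − -5)² = 65
  (-4 − 5)² + (-5 − -5)² = 81
Minimum is attained by (3, -2), so q lies in its Voronoi cell.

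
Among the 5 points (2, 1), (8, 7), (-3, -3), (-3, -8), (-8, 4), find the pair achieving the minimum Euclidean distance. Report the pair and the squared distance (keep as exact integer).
Pair = ((-3, -3), (-3, -8)); squared distance = 25

Compute all C(5, 2) = 10 pairwise squared distances (x_i − x_j)² + (y_i − y_j)². The minimum is 25, attained by the pair ((-3, -3), (-3, -8)).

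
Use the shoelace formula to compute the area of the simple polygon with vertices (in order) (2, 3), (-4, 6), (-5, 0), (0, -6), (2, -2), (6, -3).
Area = 63

Shoelace formula: Area = (1/2) |Σ_i (x_i · y_{i+1} − x_{i+1} · y_i)| (indices mod n). Compute each cross term:
  (2)(6) − (-4)(3) = 24
  (-4)(0) − (-5)(6) = 30
  (-5)(-6) − (0)(0) = 30
  (0)(-2) − (2)(-6) = 12
  (2)(-3) − (6)(-2) = 6
  (6)(3) − (2)(-3) = 24
Sum = 126, so (signed) Area = 126/2 = 63, |Area| = 63.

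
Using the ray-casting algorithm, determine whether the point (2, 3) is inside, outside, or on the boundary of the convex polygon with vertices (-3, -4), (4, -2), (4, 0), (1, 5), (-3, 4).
The point (2, 3) lies strictly inside the polygon

Cast a horizontal ray to the right from the query point and count how many polygon edges it crosses (each edge strictly once or zero times, handled with the usual half-open convention). 
Parity of crossings → odd ⇒ inside.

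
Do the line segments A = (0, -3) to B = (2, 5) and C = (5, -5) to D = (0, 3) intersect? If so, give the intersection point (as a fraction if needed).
Yes; intersection at (15/14, 9/7) (t = 15/28 on AB, s = 11/14 on CD)

Parametrize AB as A + t(B − A) = (0 + 2 t, -3 + 8 t) and CD as C + s(D − C) = (5 + -5 s, -5 + 8 s). Solve the linear system for (t, s). Determinant = -56 ≠ 0, so a unique intersection of the containing lines exists. Solution: t = 15/28, s = 11/14 — both in [0, 1], so the segments cross. Intersection point: (15/14, 9/7).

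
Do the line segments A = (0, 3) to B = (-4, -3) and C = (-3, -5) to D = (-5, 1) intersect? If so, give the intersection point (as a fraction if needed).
Yes; intersection at (-34/9, -8/3) (t = 17/18 on AB, s = 7/18 on CD)

Parametrize AB as A + t(B − A) = (0 + -4 t, 3 + -6 t) and CD as C + s(D − C) = (-3 + -2 s, -5 + 6 s). Solve the linear system for (t, s). Determinant = 36 ≠ 0, so a unique intersection of the containing lines exists. Solution: t = 17/18, s = 7/18 — both in [0, 1], so the segments cross. Intersection point: (-34/9, -8/3).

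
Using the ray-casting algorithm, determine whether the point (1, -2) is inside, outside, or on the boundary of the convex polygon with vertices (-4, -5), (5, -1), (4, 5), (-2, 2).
The point (1, -2) lies strictly inside the polygon

Cast a horizontal ray to the right from the query point and count how many polygon edges it crosses (each edge strictly once or zero times, handled with the usual half-open convention). 
Parity of crossings → odd ⇒ inside.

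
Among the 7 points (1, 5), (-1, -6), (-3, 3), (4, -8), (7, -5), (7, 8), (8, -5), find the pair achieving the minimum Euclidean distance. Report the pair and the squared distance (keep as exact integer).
Pair = ((7, -5), (8, -5)); squared distance = 1

Compute all C(7, 2) = 21 pairwise squared distances (x_i − x_j)² + (y_i − y_j)². The minimum is 1, attained by the pair ((7, -5), (8, -5)).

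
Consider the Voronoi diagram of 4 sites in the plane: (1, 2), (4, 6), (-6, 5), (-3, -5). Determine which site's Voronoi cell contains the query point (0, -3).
Nearest site = (-3, -5)

The Voronoi cell of site s contains exactly those query points closer to s than to any other site. Compute squared distances from q = (0, -3) to each site:
  (-3 − 0)² + (-5 − -3)² = 13
  (1 − 0)² + (2 − -3)² = 26
  (4 − 0)² + (6 − -3)² = 97
  (-6 − 0)² + (5 − -3)² = 100
Minimum is attained by (-3, -5), so q lies in its Voronoi cell.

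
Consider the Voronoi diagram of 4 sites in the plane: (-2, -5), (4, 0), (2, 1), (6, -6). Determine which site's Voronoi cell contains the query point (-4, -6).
Nearest site = (-2, -5)

The Voronoi cell of site s contains exactly those query points closer to s than to any other site. Compute squared distances from q = (-4, -6) to each site:
  (-2 − -4)² + (-5 − -6)² = 5
  (2 − -4)² + (1 − -6)² = 85
  (4 − -4)² + (0 − -6)² = 100
  (6 − -4)² + (-6 − -6)² = 100
Minimum is attained by (-2, -5), so q lies in its Voronoi cell.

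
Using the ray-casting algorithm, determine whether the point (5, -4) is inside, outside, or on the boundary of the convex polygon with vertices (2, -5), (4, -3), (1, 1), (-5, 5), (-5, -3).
The point (5, -4) lies strictly outside the polygon

Cast a horizontal ray to the right from the query point and count how many polygon edges it crosses (each edge strictly once or zero times, handled with the usual half-open convention). 
Parity of crossings → even ⇒ outside.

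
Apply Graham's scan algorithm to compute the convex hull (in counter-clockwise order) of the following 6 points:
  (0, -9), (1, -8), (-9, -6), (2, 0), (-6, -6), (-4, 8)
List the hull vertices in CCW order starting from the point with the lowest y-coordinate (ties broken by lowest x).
Hull (CCW) = [(0, -9), (1, -8), (2, 0), (-4, 8), (-9, -6)]

Graham scan procedure:
  1. Find the pivot p₀ = point with lowest y (tie → lowest x): (0, -9).
  2. Sort the remaining points by polar angle around p₀.
  3. Walk through sorted points, maintaining a stack; pop the top while the last three entries make a non-left turn (cross product ≤ 0).
  4. Final stack is the convex hull in CCW order: (0, -9), (1, -8), (2, 0), (-4, 8), (-9, -6).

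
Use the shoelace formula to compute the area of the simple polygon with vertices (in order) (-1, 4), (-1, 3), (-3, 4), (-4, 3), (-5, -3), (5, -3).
Area = 87/2

Shoelace formula: Area = (1/2) |Σ_i (x_i · y_{i+1} − x_{i+1} · y_i)| (indices mod n). Compute each cross term:
  (-1)(3) − (-1)(4) = 1
  (-1)(4) − (-3)(3) = 5
  (-3)(3) − (-4)(4) = 7
  (-4)(-3) − (-5)(3) = 27
  (-5)(-3) − (5)(-3) = 30
  (5)(4) − (-1)(-3) = 17
Sum = 87, so (signed) Area = 87/2 = 87/2, |Area| = 87/2.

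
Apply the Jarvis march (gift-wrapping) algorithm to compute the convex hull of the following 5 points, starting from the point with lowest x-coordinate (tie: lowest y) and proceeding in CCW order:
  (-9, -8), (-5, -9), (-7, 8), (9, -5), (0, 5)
Hull (CCW) = [(-9, -8), (-5, -9), (9, -5), (0, 5), (-7, 8)]

Jarvis march: at each step, from the current hull vertex p, select the next vertex q as the point such that every other point lies strictly to the left of (or on) the directed line p → q. (Equivalently: for every other point r, the cross product (q − p) × (r − p) ≥ 0.)
Starting point (lowest x, tie lowest y): (-9, -8). Wrap until returning to start. Resulting hull: (-9, -8), (-5, -9), (9, -5), (0, 5), (-7, 8).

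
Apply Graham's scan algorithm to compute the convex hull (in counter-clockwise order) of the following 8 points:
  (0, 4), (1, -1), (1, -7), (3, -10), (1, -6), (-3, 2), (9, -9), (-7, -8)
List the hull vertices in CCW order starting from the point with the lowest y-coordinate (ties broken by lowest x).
Hull (CCW) = [(3, -10), (9, -9), (0, 4), (-3, 2), (-7, -8)]

Graham scan procedure:
  1. Find the pivot p₀ = point with lowest y (tie → lowest x): (3, -10).
  2. Sort the remaining points by polar angle around p₀.
  3. Walk through sorted points, maintaining a stack; pop the top while the last three entries make a non-left turn (cross product ≤ 0).
  4. Final stack is the convex hull in CCW order: (3, -10), (9, -9), (0, 4), (-3, 2), (-7, -8).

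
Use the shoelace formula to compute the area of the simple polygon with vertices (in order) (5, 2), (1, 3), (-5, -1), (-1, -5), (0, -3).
Area = 69/2

Shoelace formula: Area = (1/2) |Σ_i (x_i · y_{i+1} − x_{i+1} · y_i)| (indices mod n). Compute each cross term:
  (5)(3) − (1)(2) = 13
  (1)(-1) − (-5)(3) = 14
  (-5)(-5) − (-1)(-1) = 24
  (-1)(-3) − (0)(-5) = 3
  (0)(2) − (5)(-3) = 15
Sum = 69, so (signed) Area = 69/2 = 69/2, |Area| = 69/2.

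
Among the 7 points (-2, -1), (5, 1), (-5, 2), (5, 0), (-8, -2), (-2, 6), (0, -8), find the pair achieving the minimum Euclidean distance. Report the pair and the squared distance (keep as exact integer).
Pair = ((5, 1), (5, 0)); squared distance = 1

Compute all C(7, 2) = 21 pairwise squared distances (x_i − x_j)² + (y_i − y_j)². The minimum is 1, attained by the pair ((5, 1), (5, 0)).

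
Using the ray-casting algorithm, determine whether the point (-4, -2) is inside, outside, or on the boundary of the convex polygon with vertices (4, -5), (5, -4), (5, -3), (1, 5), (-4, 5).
The point (-4, -2) lies strictly outside the polygon

Cast a horizontal ray to the right from the query point and count how many polygon edges it crosses (each edge strictly once or zero times, handled with the usual half-open convention). 
Parity of crossings → even ⇒ outside.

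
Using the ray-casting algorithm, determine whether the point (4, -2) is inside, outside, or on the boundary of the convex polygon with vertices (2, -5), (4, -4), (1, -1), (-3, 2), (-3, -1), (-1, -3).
The point (4, -2) lies strictly outside the polygon

Cast a horizontal ray to the right from the query point and count how many polygon edges it crosses (each edge strictly once or zero times, handled with the usual half-open convention). 
Parity of crossings → even ⇒ outside.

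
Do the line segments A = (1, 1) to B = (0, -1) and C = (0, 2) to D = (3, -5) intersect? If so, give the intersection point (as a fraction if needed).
Yes; intersection at (9/13, 5/13) (t = 4/13 on AB, s = 3/13 on CD)

Parametrize AB as A + t(B − A) = (1 + -1 t, 1 + -2 t) and CD as C + s(D − C) = (0 + 3 s, 2 + -7 s). Solve the linear system for (t, s). Determinant = -13 ≠ 0, so a unique intersection of the containing lines exists. Solution: t = 4/13, s = 3/13 — both in [0, 1], so the segments cross. Intersection point: (9/13, 5/13).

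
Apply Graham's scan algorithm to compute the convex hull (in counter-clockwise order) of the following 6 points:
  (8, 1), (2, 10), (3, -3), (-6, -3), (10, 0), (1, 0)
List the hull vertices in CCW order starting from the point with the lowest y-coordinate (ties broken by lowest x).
Hull (CCW) = [(-6, -3), (3, -3), (10, 0), (2, 10)]

Graham scan procedure:
  1. Find the pivot p₀ = point with lowest y (tie → lowest x): (-6, -3).
  2. Sort the remaining points by polar angle around p₀.
  3. Walk through sorted points, maintaining a stack; pop the top while the last three entries make a non-left turn (cross product ≤ 0).
  4. Final stack is the convex hull in CCW order: (-6, -3), (3, -3), (10, 0), (2, 10).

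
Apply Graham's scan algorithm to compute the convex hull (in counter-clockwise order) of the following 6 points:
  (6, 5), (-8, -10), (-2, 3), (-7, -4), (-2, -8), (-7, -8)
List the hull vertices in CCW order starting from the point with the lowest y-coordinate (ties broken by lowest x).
Hull (CCW) = [(-8, -10), (-2, -8), (6, 5), (-2, 3), (-7, -4)]

Graham scan procedure:
  1. Find the pivot p₀ = point with lowest y (tie → lowest x): (-8, -10).
  2. Sort the remaining points by polar angle around p₀.
  3. Walk through sorted points, maintaining a stack; pop the top while the last three entries make a non-left turn (cross product ≤ 0).
  4. Final stack is the convex hull in CCW order: (-8, -10), (-2, -8), (6, 5), (-2, 3), (-7, -4).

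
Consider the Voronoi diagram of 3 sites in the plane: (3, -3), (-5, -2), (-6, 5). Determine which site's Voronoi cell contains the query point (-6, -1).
Nearest site = (-5, -2)

The Voronoi cell of site s contains exactly those query points closer to s than to any other site. Compute squared distances from q = (-6, -1) to each site:
  (-5 − -6)² + (-2 − -1)² = 2
  (-6 − -6)² + (5 − -1)² = 36
  (3 − -6)² + (-3 − -1)² = 85
Minimum is attained by (-5, -2), so q lies in its Voronoi cell.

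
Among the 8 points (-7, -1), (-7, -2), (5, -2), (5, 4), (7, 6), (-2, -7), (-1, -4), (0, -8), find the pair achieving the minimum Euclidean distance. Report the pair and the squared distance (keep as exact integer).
Pair = ((-7, -1), (-7, -2)); squared distance = 1

Compute all C(8, 2) = 28 pairwise squared distances (x_i − x_j)² + (y_i − y_j)². The minimum is 1, attained by the pair ((-7, -1), (-7, -2)).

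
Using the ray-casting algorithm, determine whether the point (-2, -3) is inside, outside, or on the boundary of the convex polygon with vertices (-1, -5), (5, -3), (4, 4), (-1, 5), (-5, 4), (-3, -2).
The point (-2, -3) lies strictly inside the polygon

Cast a horizontal ray to the right from the query point and count how many polygon edges it crosses (each edge strictly once or zero times, handled with the usual half-open convention). 
Parity of crossings → odd ⇒ inside.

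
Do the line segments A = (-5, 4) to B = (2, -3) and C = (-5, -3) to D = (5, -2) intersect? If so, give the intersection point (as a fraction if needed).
Yes; intersection at (15/11, -26/11) (t = 10/11 on AB, s = 7/11 on CD)

Parametrize AB as A + t(B − A) = (-5 + 7 t, 4 + -7 t) and CD as C + s(D − C) = (-5 + 10 s, -3 + 1 s). Solve the linear system for (t, s). Determinant = -77 ≠ 0, so a unique intersection of the containing lines exists. Solution: t = 10/11, s = 7/11 — both in [0, 1], so the segments cross. Intersection point: (15/11, -26/11).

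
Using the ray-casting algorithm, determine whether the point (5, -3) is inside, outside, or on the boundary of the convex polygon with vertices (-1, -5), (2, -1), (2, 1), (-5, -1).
The point (5, -3) lies strictly outside the polygon

Cast a horizontal ray to the right from the query point and count how many polygon edges it crosses (each edge strictly once or zero times, handled with the usual half-open convention). 
Parity of crossings → even ⇒ outside.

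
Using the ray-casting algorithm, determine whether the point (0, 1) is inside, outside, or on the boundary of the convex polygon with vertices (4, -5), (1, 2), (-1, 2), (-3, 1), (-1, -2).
The point (0, 1) lies strictly inside the polygon

Cast a horizontal ray to the right from the query point and count how many polygon edges it crosses (each edge strictly once or zero times, handled with the usual half-open convention). 
Parity of crossings → odd ⇒ inside.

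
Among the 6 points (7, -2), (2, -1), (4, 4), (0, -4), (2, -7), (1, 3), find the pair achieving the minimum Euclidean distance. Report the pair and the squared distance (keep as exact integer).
Pair = ((4, 4), (1, 3)); squared distance = 10

Compute all C(6, 2) = 15 pairwise squared distances (x_i − x_j)² + (y_i − y_j)². The minimum is 10, attained by the pair ((4, 4), (1, 3)).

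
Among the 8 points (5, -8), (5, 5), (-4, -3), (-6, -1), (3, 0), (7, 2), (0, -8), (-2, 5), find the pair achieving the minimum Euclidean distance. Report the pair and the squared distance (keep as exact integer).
Pair = ((-4, -3), (-6, -1)); squared distance = 8

Compute all C(8, 2) = 28 pairwise squared distances (x_i − x_j)² + (y_i − y_j)². The minimum is 8, attained by the pair ((-4, -3), (-6, -1)).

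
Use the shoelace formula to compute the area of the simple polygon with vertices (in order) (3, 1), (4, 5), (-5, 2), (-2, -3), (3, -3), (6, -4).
Area = 51

Shoelace formula: Area = (1/2) |Σ_i (x_i · y_{i+1} − x_{i+1} · y_i)| (indices mod n). Compute each cross term:
  (3)(5) − (4)(1) = 11
  (4)(2) − (-5)(5) = 33
  (-5)(-3) − (-2)(2) = 19
  (-2)(-3) − (3)(-3) = 15
  (3)(-4) − (6)(-3) = 6
  (6)(1) − (3)(-4) = 18
Sum = 102, so (signed) Area = 102/2 = 51, |Area| = 51.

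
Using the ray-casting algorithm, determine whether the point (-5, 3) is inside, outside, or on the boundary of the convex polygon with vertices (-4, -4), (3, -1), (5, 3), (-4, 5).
The point (-5, 3) lies strictly outside the polygon

Cast a horizontal ray to the right from the query point and count how many polygon edges it crosses (each edge strictly once or zero times, handled with the usual half-open convention). 
Parity of crossings → even ⇒ outside.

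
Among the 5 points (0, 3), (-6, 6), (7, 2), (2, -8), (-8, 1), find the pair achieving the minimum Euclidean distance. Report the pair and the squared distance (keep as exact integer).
Pair = ((-6, 6), (-8, 1)); squared distance = 29

Compute all C(5, 2) = 10 pairwise squared distances (x_i − x_j)² + (y_i − y_j)². The minimum is 29, attained by the pair ((-6, 6), (-8, 1)).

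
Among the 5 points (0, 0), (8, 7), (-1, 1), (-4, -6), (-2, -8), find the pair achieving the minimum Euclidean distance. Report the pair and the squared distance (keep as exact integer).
Pair = ((0, 0), (-1, 1)); squared distance = 2

Compute all C(5, 2) = 10 pairwise squared distances (x_i − x_j)² + (y_i − y_j)². The minimum is 2, attained by the pair ((0, 0), (-1, 1)).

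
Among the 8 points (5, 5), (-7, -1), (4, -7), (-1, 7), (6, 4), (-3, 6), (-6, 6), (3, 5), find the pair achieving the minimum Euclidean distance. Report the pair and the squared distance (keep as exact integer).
Pair = ((5, 5), (6, 4)); squared distance = 2

Compute all C(8, 2) = 28 pairwise squared distances (x_i − x_j)² + (y_i − y_j)². The minimum is 2, attained by the pair ((5, 5), (6, 4)).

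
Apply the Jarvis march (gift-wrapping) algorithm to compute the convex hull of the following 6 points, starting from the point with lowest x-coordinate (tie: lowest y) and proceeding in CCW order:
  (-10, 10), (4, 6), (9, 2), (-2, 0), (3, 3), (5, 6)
Hull (CCW) = [(-10, 10), (-2, 0), (9, 2), (5, 6)]

Jarvis march: at each step, from the current hull vertex p, select the next vertex q as the point such that every other point lies strictly to the left of (or on) the directed line p → q. (Equivalently: for every other point r, the cross product (q − p) × (r − p) ≥ 0.)
Starting point (lowest x, tie lowest y): (-10, 10). Wrap until returning to start. Resulting hull: (-10, 10), (-2, 0), (9, 2), (5, 6).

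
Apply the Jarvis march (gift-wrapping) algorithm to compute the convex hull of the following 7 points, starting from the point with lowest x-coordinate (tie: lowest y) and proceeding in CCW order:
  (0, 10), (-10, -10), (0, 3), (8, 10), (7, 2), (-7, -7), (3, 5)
Hull (CCW) = [(-10, -10), (7, 2), (8, 10), (0, 10)]

Jarvis march: at each step, from the current hull vertex p, select the next vertex q as the point such that every other point lies strictly to the left of (or on) the directed line p → q. (Equivalently: for every other point r, the cross product (q − p) × (r − p) ≥ 0.)
Starting point (lowest x, tie lowest y): (-10, -10). Wrap until returning to start. Resulting hull: (-10, -10), (7, 2), (8, 10), (0, 10).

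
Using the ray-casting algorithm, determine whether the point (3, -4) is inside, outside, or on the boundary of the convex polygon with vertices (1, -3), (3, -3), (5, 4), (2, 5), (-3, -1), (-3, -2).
The point (3, -4) lies strictly outside the polygon

Cast a horizontal ray to the right from the query point and count how many polygon edges it crosses (each edge strictly once or zero times, handled with the usual half-open convention). 
Parity of crossings → even ⇒ outside.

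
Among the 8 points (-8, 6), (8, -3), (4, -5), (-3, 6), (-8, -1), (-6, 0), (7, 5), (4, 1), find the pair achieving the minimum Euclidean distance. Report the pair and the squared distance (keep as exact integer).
Pair = ((-8, -1), (-6, 0)); squared distance = 5

Compute all C(8, 2) = 28 pairwise squared distances (x_i − x_j)² + (y_i − y_j)². The minimum is 5, attained by the pair ((-8, -1), (-6, 0)).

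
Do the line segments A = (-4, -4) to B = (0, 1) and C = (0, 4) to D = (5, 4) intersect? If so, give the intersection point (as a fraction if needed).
No (intersection of containing lines falls outside at least one segment)

Parametrize and solve: t = 8/5, s = 12/25. At least one of these is outside [0, 1], so the segments do not intersect.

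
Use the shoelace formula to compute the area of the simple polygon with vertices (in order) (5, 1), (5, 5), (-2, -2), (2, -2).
Area = 20

Shoelace formula: Area = (1/2) |Σ_i (x_i · y_{i+1} − x_{i+1} · y_i)| (indices mod n). Compute each cross term:
  (5)(5) − (5)(1) = 20
  (5)(-2) − (-2)(5) = 0
  (-2)(-2) − (2)(-2) = 8
  (2)(1) − (5)(-2) = 12
Sum = 40, so (signed) Area = 40/2 = 20, |Area| = 20.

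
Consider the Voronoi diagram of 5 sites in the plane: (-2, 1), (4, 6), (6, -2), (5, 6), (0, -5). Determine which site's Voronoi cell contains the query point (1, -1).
Nearest site = (-2, 1)

The Voronoi cell of site s contains exactly those query points closer to s than to any other site. Compute squared distances from q = (1, -1) to each site:
  (-2 − 1)² + (1 − -1)² = 13
  (0 − 1)² + (-5 − -1)² = 17
  (6 − 1)² + (-2 − -1)² = 26
  (4 − 1)² + (6 − -1)² = 58
  (5 − 1)² + (6 − -1)² = 65
Minimum is attained by (-2, 1), so q lies in its Voronoi cell.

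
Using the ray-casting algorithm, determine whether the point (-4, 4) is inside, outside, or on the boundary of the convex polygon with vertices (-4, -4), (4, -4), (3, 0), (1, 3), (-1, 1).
The point (-4, 4) lies strictly outside the polygon

Cast a horizontal ray to the right from the query point and count how many polygon edges it crosses (each edge strictly once or zero times, handled with the usual half-open convention). 
Parity of crossings → even ⇒ outside.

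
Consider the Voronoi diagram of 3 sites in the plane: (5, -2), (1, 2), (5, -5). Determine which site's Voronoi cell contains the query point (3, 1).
Nearest site = (1, 2)

The Voronoi cell of site s contains exactly those query points closer to s than to any other site. Compute squared distances from q = (3, 1) to each site:
  (1 − 3)² + (2 − 1)² = 5
  (5 − 3)² + (-2 − 1)² = 13
  (5 − 3)² + (-5 − 1)² = 40
Minimum is attained by (1, 2), so q lies in its Voronoi cell.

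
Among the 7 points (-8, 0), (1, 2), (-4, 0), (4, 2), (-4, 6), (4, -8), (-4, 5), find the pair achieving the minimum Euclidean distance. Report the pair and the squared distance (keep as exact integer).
Pair = ((-4, 6), (-4, 5)); squared distance = 1

Compute all C(7, 2) = 21 pairwise squared distances (x_i − x_j)² + (y_i − y_j)². The minimum is 1, attained by the pair ((-4, 6), (-4, 5)).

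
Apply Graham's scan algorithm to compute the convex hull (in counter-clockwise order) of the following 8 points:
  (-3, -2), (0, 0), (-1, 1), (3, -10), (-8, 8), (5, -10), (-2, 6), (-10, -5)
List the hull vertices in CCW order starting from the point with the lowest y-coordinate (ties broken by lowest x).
Hull (CCW) = [(3, -10), (5, -10), (-2, 6), (-8, 8), (-10, -5)]

Graham scan procedure:
  1. Find the pivot p₀ = point with lowest y (tie → lowest x): (3, -10).
  2. Sort the remaining points by polar angle around p₀.
  3. Walk through sorted points, maintaining a stack; pop the top while the last three entries make a non-left turn (cross product ≤ 0).
  4. Final stack is the convex hull in CCW order: (3, -10), (5, -10), (-2, 6), (-8, 8), (-10, -5).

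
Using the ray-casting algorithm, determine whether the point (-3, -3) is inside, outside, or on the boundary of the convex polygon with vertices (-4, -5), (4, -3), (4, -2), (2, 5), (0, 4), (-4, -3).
The point (-3, -3) lies strictly inside the polygon

Cast a horizontal ray to the right from the query point and count how many polygon edges it crosses (each edge strictly once or zero times, handled with the usual half-open convention). 
Parity of crossings → odd ⇒ inside.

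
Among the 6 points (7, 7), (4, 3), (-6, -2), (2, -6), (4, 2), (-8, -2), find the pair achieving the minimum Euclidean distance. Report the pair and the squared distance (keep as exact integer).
Pair = ((4, 3), (4, 2)); squared distance = 1

Compute all C(6, 2) = 15 pairwise squared distances (x_i − x_j)² + (y_i − y_j)². The minimum is 1, attained by the pair ((4, 3), (4, 2)).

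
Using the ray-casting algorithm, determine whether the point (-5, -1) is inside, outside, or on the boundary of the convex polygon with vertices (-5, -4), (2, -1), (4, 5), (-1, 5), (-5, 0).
The point (-5, -1) lies on the polygon boundary

Boundary check: the query satisfies the collinearity and bounding-box conditions for some polygon edge, so it lies exactly on the boundary.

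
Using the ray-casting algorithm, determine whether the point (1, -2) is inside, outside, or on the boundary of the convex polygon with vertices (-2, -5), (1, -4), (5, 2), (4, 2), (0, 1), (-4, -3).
The point (1, -2) lies strictly inside the polygon

Cast a horizontal ray to the right from the query point and count how many polygon edges it crosses (each edge strictly once or zero times, handled with the usual half-open convention). 
Parity of crossings → odd ⇒ inside.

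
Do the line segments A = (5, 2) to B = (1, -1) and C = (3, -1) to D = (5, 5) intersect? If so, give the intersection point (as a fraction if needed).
Yes; intersection at (11/3, 1) (t = 1/3 on AB, s = 1/3 on CD)

Parametrize AB as A + t(B − A) = (5 + -4 t, 2 + -3 t) and CD as C + s(D − C) = (3 + 2 s, -1 + 6 s). Solve the linear system for (t, s). Determinant = 18 ≠ 0, so a unique intersection of the containing lines exists. Solution: t = 1/3, s = 1/3 — both in [0, 1], so the segments cross. Intersection point: (11/3, 1).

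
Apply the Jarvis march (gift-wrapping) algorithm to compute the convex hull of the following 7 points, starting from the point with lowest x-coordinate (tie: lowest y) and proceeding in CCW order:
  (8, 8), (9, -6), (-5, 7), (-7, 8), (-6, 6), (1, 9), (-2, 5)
Hull (CCW) = [(-7, 8), (-6, 6), (9, -6), (8, 8), (1, 9)]

Jarvis march: at each step, from the current hull vertex p, select the next vertex q as the point such that every other point lies strictly to the left of (or on) the directed line p → q. (Equivalently: for every other point r, the cross product (q − p) × (r − p) ≥ 0.)
Starting point (lowest x, tie lowest y): (-7, 8). Wrap until returning to start. Resulting hull: (-7, 8), (-6, 6), (9, -6), (8, 8), (1, 9).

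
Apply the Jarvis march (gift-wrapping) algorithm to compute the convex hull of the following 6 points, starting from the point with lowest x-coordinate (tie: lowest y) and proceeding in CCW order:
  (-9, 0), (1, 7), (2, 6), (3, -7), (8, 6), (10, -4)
Hull (CCW) = [(-9, 0), (3, -7), (10, -4), (8, 6), (1, 7)]

Jarvis march: at each step, from the current hull vertex p, select the next vertex q as the point such that every other point lies strictly to the left of (or on) the directed line p → q. (Equivalently: for every other point r, the cross product (q − p) × (r − p) ≥ 0.)
Starting point (lowest x, tie lowest y): (-9, 0). Wrap until returning to start. Resulting hull: (-9, 0), (3, -7), (10, -4), (8, 6), (1, 7).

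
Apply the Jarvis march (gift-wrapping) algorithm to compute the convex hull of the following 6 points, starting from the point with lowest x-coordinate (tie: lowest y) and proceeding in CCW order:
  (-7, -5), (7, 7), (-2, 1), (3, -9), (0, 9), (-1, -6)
Hull (CCW) = [(-7, -5), (3, -9), (7, 7), (0, 9)]

Jarvis march: at each step, from the current hull vertex p, select the next vertex q as the point such that every other point lies strictly to the left of (or on) the directed line p → q. (Equivalently: for every other point r, the cross product (q − p) × (r − p) ≥ 0.)
Starting point (lowest x, tie lowest y): (-7, -5). Wrap until returning to start. Resulting hull: (-7, -5), (3, -9), (7, 7), (0, 9).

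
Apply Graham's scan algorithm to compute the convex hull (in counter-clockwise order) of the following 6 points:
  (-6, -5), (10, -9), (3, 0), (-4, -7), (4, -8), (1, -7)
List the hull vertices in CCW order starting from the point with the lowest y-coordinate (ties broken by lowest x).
Hull (CCW) = [(10, -9), (3, 0), (-6, -5), (-4, -7)]

Graham scan procedure:
  1. Find the pivot p₀ = point with lowest y (tie → lowest x): (10, -9).
  2. Sort the remaining points by polar angle around p₀.
  3. Walk through sorted points, maintaining a stack; pop the top while the last three entries make a non-left turn (cross product ≤ 0).
  4. Final stack is the convex hull in CCW order: (10, -9), (3, 0), (-6, -5), (-4, -7).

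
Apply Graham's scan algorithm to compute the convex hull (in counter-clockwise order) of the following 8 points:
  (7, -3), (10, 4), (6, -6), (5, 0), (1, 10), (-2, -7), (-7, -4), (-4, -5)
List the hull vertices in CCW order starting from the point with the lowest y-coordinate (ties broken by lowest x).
Hull (CCW) = [(-2, -7), (6, -6), (10, 4), (1, 10), (-7, -4)]

Graham scan procedure:
  1. Find the pivot p₀ = point with lowest y (tie → lowest x): (-2, -7).
  2. Sort the remaining points by polar angle around p₀.
  3. Walk through sorted points, maintaining a stack; pop the top while the last three entries make a non-left turn (cross product ≤ 0).
  4. Final stack is the convex hull in CCW order: (-2, -7), (6, -6), (10, 4), (1, 10), (-7, -4).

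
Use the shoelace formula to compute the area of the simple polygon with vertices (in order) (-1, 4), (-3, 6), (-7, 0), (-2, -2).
Area = 26

Shoelace formula: Area = (1/2) |Σ_i (x_i · y_{i+1} − x_{i+1} · y_i)| (indices mod n). Compute each cross term:
  (-1)(6) − (-3)(4) = 6
  (-3)(0) − (-7)(6) = 42
  (-7)(-2) − (-2)(0) = 14
  (-2)(4) − (-1)(-2) = -10
Sum = 52, so (signed) Area = 52/2 = 26, |Area| = 26.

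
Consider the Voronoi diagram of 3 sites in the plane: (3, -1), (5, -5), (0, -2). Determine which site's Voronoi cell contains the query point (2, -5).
Nearest site = (5, -5)

The Voronoi cell of site s contains exactly those query points closer to s than to any other site. Compute squared distances from q = (2, -5) to each site:
  (5 − 2)² + (-5 − -5)² = 9
  (0 − 2)² + (-2 − -5)² = 13
  (3 − 2)² + (-1 − -5)² = 17
Minimum is attained by (5, -5), so q lies in its Voronoi cell.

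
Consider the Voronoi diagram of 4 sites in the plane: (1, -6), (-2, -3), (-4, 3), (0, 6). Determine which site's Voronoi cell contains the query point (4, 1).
Nearest site = (0, 6)

The Voronoi cell of site s contains exactly those query points closer to s than to any other site. Compute squared distances from q = (4, 1) to each site:
  (0 − 4)² + (6 − 1)² = 41
  (-2 − 4)² + (-3 − 1)² = 52
  (1 − 4)² + (-6 − 1)² = 58
  (-4 − 4)² + (3 − 1)² = 68
Minimum is attained by (0, 6), so q lies in its Voronoi cell.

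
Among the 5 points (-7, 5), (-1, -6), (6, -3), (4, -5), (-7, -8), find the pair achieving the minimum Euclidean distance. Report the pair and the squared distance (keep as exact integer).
Pair = ((6, -3), (4, -5)); squared distance = 8

Compute all C(5, 2) = 10 pairwise squared distances (x_i − x_j)² + (y_i − y_j)². The minimum is 8, attained by the pair ((6, -3), (4, -5)).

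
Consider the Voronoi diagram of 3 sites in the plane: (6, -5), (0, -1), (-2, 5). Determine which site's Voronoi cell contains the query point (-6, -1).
Nearest site = (0, -1)

The Voronoi cell of site s contains exactly those query points closer to s than to any other site. Compute squared distances from q = (-6, -1) to each site:
  (0 − -6)² + (-1 − -1)² = 36
  (-2 − -6)² + (5 − -1)² = 52
  (6 − -6)² + (-5 − -1)² = 160
Minimum is attained by (0, -1), so q lies in its Voronoi cell.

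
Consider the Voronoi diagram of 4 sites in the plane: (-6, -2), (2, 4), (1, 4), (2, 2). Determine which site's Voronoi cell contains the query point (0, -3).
Nearest site = (2, 2)

The Voronoi cell of site s contains exactly those query points closer to s than to any other site. Compute squared distances from q = (0, -3) to each site:
  (2 − 0)² + (2 − -3)² = 29
  (-6 − 0)² + (-2 − -3)² = 37
  (1 − 0)² + (4 − -3)² = 50
  (2 − 0)² + (4 − -3)² = 53
Minimum is attained by (2, 2), so q lies in its Voronoi cell.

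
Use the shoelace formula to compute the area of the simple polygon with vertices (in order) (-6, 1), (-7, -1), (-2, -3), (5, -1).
Area = 24

Shoelace formula: Area = (1/2) |Σ_i (x_i · y_{i+1} − x_{i+1} · y_i)| (indices mod n). Compute each cross term:
  (-6)(-1) − (-7)(1) = 13
  (-7)(-3) − (-2)(-1) = 19
  (-2)(-1) − (5)(-3) = 17
  (5)(1) − (-6)(-1) = -1
Sum = 48, so (signed) Area = 48/2 = 24, |Area| = 24.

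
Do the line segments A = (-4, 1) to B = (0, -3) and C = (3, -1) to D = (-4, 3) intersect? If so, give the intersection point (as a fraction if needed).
No (intersection of containing lines falls outside at least one segment)

Parametrize and solve: t = -7/6, s = 5/3. At least one of these is outside [0, 1], so the segments do not intersect.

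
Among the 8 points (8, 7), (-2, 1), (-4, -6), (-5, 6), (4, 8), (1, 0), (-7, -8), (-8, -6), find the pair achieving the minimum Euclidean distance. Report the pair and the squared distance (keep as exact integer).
Pair = ((-7, -8), (-8, -6)); squared distance = 5

Compute all C(8, 2) = 28 pairwise squared distances (x_i − x_j)² + (y_i − y_j)². The minimum is 5, attained by the pair ((-7, -8), (-8, -6)).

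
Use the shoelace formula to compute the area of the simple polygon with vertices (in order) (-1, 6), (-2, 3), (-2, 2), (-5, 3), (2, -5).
Area = 41/2

Shoelace formula: Area = (1/2) |Σ_i (x_i · y_{i+1} − x_{i+1} · y_i)| (indices mod n). Compute each cross term:
  (-1)(3) − (-2)(6) = 9
  (-2)(2) − (-2)(3) = 2
  (-2)(3) − (-5)(2) = 4
  (-5)(-5) − (2)(3) = 19
  (2)(6) − (-1)(-5) = 7
Sum = 41, so (signed) Area = 41/2 = 41/2, |Area| = 41/2.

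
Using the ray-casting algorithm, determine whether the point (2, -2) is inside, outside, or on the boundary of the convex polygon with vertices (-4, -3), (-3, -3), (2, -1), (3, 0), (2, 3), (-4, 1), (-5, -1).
The point (2, -2) lies strictly outside the polygon

Cast a horizontal ray to the right from the query point and count how many polygon edges it crosses (each edge strictly once or zero times, handled with the usual half-open convention). 
Parity of crossings → even ⇒ outside.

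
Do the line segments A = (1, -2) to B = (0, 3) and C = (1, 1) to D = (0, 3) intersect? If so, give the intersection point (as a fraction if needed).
Yes; intersection at (0, 3) (t = 1 on AB, s = 1 on CD)

Parametrize AB as A + t(B − A) = (1 + -1 t, -2 + 5 t) and CD as C + s(D − C) = (1 + -1 s, 1 + 2 s). Solve the linear system for (t, s). Determinant = -3 ≠ 0, so a unique intersection of the containing lines exists. Solution: t = 1, s = 1 — both in [0, 1], so the segments cross. Intersection point: (0, 3).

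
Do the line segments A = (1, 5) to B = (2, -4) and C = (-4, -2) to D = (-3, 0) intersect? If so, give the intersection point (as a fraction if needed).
No (intersection of containing lines falls outside at least one segment)

Parametrize and solve: t = -3/11, s = 52/11. At least one of these is outside [0, 1], so the segments do not intersect.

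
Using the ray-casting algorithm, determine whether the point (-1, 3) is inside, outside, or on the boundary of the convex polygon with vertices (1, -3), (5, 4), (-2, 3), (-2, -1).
The point (-1, 3) lies strictly inside the polygon

Cast a horizontal ray to the right from the query point and count how many polygon edges it crosses (each edge strictly once or zero times, handled with the usual half-open convention). 
Parity of crossings → odd ⇒ inside.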